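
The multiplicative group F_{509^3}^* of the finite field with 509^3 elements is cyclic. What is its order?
|F_{509^3}^*| = 131872228

F_{509^3} has 509^3 = 131872229 elements; its multiplicative group consists of all nonzero elements, so |F_{509^3}^*| = 131872229 - 1 = 131872228. (It is cyclic since any finite subgroup of the multiplicative group of a field is cyclic.)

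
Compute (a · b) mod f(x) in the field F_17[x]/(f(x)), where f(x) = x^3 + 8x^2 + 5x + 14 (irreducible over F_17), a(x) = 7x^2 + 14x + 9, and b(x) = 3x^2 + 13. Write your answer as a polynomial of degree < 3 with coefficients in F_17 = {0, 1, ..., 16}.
a · b ≡ x^2 + 8x + 11 (mod f(x))

Multiply in F_17[x]: a(x)·b(x) = (7x^2 + 14x + 9)·(3x^2 + 13) = 4x^4 + 8x^3 + 16x^2 + 12x + 15. This has degree ≥ 3, so divide by f(x) over F_17: 4x^4 + 8x^3 + 16x^2 + 12x + 15 = (4x + 10)·(x^3 + 8x^2 + 5x + 14) + (x^2 + 8x + 11). Hence a·b ≡ x^2 + 8x + 11 (mod f). (F_17[x]/(f) is a field with 17^3 = 4913 elements since f is irreducible of degree 3.)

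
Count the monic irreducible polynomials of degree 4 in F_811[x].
There are 108149064030 monic irreducible polynomials of degree 4 over F_811

Each element of F_{811^4} that lies in no proper subfield is a root of exactly one monic irreducible of degree 4 over F_811, and each such polynomial has 4 distinct roots in F_{811^4}. By Möbius inversion the count is N_811(4) = (1/4) Σ_{d|4} μ(4/d) · 811^d = (1/4)(μ(4)·811^1 + μ(2)·811^2 + μ(1)·811^4) = 432596256120/4 = 108149064030.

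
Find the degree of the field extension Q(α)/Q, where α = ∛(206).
[Q(α):Q] = 3

The minimal polynomial of α is x^3 - 206, irreducible over Q since 206 is not a perfect cube (so x^3 - 206 has no rational root). Hence [Q(α):Q] = deg(m_α) = 3.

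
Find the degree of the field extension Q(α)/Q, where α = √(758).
[Q(α):Q] = 2

[Q(α):Q] equals the degree of the minimal polynomial of α. Here α^2 = 758 and x^2 - 758 is irreducible (d = 758 is squarefree, ≠ 1, hence not a square), so deg(m_α) = 2. Thus [Q(α):Q] = 2.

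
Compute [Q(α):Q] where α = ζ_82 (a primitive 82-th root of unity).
[Q(α):Q] = 40

The minimal polynomial of ζ_82 over Q is the 82-th cyclotomic polynomial Φ_82(x), which is irreducible over Q and has degree φ(82) = 40. Hence [Q(α):Q] = φ(82) = 40.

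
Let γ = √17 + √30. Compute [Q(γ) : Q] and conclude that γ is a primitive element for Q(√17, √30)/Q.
[Q(γ) : Q] = 4 (equivalently, Q(γ) = Q(√17, √30))

Obviously Q(γ) ⊆ Q(√17, √30), and [Q(√17, √30):Q] = 4 (since 17, 30 are distinct squarefree integers > 1 with 510 not a perfect square). To show equality we compute the minimal polynomial of γ. From γ = √17 + √30: γ^2 = 17 + 2√(510) + 30 = 47 + 2√(510), so γ^2 - 47 = 2√(510); squaring, (γ^2 - 47)^2 = 4·510, i.e. γ^4 - 94γ^2 + 2209 - 2040 = 0, i.e. γ^4 - 94γ^2 + 169 = 0. So γ is a root of x^4 - 94x^2 + 169. This polynomial is irreducible over Q: it has no rational root (each ±√17 ± √30 is irrational), and any factorization into two quadratics over Q would force √(510) ∈ Q (pairing opposite roots) or √17, √30 ∈ Q (other pairings), all impossible. Hence [Q(γ):Q] = 4 = [Q(√17, √30):Q], so Q(γ) = Q(√17, √30).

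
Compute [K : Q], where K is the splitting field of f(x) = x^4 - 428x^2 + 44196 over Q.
[K : Q] = 4

Solving the quadratic in x^2: x^2 = (428 ± √(428^2 - 4·44196))/2 = (428 ± √6400)/2 = (428 ± 80)/2, giving x^2 = 254 or x^2 = 174. So f(x) = (x^2 - 254)(x^2 - 174) and the roots of f are ±√254, ±√174. Hence the splitting field is K = Q(√254, √174). Since 254 and 174 are distinct squarefree integers > 1, their product 44196 is not a perfect square, so √174 ∉ Q(√254). By the tower law [K:Q] = [Q(√254,√174):Q(√254)] · [Q(√254):Q] = 2 · 2 = 4.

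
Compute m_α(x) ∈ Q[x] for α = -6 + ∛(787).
m_α(x) = x^3 + 18x^2 + 108x - 571

Set β = α + 6 = ∛(787), so β^3 = 787. Then (α + 6)^3 - 787 = 0, i.e. α is a root of g(x) = (x + 6)^3 - 787 = x^3 + 18x^2 + 108x - 571. Since g(x) = h(x + 6) where h(x) = x^3 - 787, and h is irreducible over Q (because 787 is not a perfect cube, so h has no rational root, and a monic cubic with no rational root is irreducible), g is also irreducible (irreducibility is preserved under the substitution x → x + 6). Hence m_α(x) = x^3 + 18x^2 + 108x - 571.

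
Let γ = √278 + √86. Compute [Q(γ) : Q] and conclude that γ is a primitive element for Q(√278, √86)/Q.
[Q(γ) : Q] = 4 (equivalently, Q(γ) = Q(√278, √86))

Obviously Q(γ) ⊆ Q(√278, √86), and [Q(√278, √86):Q] = 4 (since 278, 86 are distinct squarefree integers > 1 with 23908 not a perfect square). To show equality we compute the minimal polynomial of γ. From γ = √278 + √86: γ^2 = 278 + 2√(23908) + 86 = 364 + 2√(23908), so γ^2 - 364 = 2√(23908); squaring, (γ^2 - 364)^2 = 4·23908, i.e. γ^4 - 728γ^2 + 132496 - 95632 = 0, i.e. γ^4 - 728γ^2 + 36864 = 0. So γ is a root of x^4 - 728x^2 + 36864. This polynomial is irreducible over Q: it has no rational root (each ±√278 ± √86 is irrational), and any factorization into two quadratics over Q would force √(23908) ∈ Q (pairing opposite roots) or √278, √86 ∈ Q (other pairings), all impossible. Hence [Q(γ):Q] = 4 = [Q(√278, √86):Q], so Q(γ) = Q(√278, √86).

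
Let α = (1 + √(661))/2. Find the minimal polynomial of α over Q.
m_α(x) = x^2 - x - 165

From 2α - 1 = √(661), squaring gives (2α - 1)^2 = 661, i.e. 4α^2 - 4α + 1 = 661, so α^2 - α + (1 - 661)/4 = 0. Since 661 ≡ 1 (mod 4), (1 - 661)/4 = -165 ∈ Z. The polynomial x^2 - x - 165 has discriminant 1 - 4·(-165) = 661, which is not a perfect square in Q (d = 661 is squarefree and ≠ 1), so x^2 - x - 165 is irreducible over Q. It is the minimal polynomial of α.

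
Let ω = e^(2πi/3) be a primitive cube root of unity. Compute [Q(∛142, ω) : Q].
[Q(∛142, ω) : Q] = 6

[Q(∛142):Q] = 3 (min poly x^3 - 142, irreducible since 142 is not a perfect cube). [Q(ω):Q] = 2 (min poly x^2 + x + 1). Since Q(∛142) ⊂ R and ω ∉ R, we have ω ∉ Q(∛142), so x^2 + x + 1 remains irreducible over Q(∛142) and [Q(∛142, ω) : Q(∛142)] = 2. By the tower law, [Q(∛142, ω) : Q] = 3 · 2 = 6. (In fact Q(∛142, ω) is the splitting field of x^3 - 142 over Q.)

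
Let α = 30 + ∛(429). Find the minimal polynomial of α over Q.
m_α(x) = x^3 - 90x^2 + 2700x - 27429

Set β = α - 30 = ∛(429), so β^3 = 429. Then (α - 30)^3 - 429 = 0, i.e. α is a root of g(x) = (x - 30)^3 - 429 = x^3 - 90x^2 + 2700x - 27429. Since g(x) = h(x - 30) where h(x) = x^3 - 429, and h is irreducible over Q (because 429 is not a perfect cube, so h has no rational root, and a monic cubic with no rational root is irreducible), g is also irreducible (irreducibility is preserved under the substitution x → x - 30). Hence m_α(x) = x^3 - 90x^2 + 2700x - 27429.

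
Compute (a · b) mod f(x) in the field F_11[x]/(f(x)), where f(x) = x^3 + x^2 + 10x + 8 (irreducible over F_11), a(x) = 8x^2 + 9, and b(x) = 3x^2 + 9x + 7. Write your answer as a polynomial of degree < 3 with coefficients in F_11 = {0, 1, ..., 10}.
a · b ≡ 4x^2 + 3x + 9 (mod f(x))

Multiply in F_11[x]: a(x)·b(x) = (8x^2 + 9)·(3x^2 + 9x + 7) = 2x^4 + 6x^3 + 6x^2 + 4x + 8. This has degree ≥ 3, so divide by f(x) over F_11: 2x^4 + 6x^3 + 6x^2 + 4x + 8 = (2x + 4)·(x^3 + x^2 + 10x + 8) + (4x^2 + 3x + 9). Hence a·b ≡ 4x^2 + 3x + 9 (mod f). (F_11[x]/(f) is a field with 11^3 = 1331 elements since f is irreducible of degree 3.)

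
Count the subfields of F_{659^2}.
F_{659^2} has 2 subfields

The subfields of F_{p^n} are exactly the fields F_{p^d} for d | n (each is the fixed field of the unique index-d subgroup of Gal(F_{p^n}/F_p) ≅ Z/nZ). The divisors of n = 2 are {1, 2}, giving 2 subfields: F_{659^1}, F_{659^2}.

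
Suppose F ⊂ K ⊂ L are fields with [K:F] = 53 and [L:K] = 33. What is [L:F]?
[L:F] = 1749

The tower law says that for any tower of field extensions F ⊂ K ⊂ L with finite degrees, [L:F] = [L:K] · [K:F]. Here this gives [L:F] = 33 · 53 = 1749.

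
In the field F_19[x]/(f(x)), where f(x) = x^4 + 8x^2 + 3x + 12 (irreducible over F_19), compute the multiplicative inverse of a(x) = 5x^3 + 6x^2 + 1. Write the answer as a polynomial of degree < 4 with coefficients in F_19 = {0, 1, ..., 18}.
a(x)^(-1) ≡ 3x^3 + 6x^2 + 4x + 12 (mod f(x))

Since f is irreducible over F_19, F_19[x]/(f) is a field and a(x) ≠ 0 has an inverse. Apply the extended Euclidean algorithm to f(x) and a(x) in F_19[x]: f(x) = (4x + 18)·a(x) + (14x^2 + 18x + 13);  a(x) = (18x + 18)·(14x^2 + 18x + 13) + (12x + 14);  (14x^2 + 18x + 13) = (17x + 7)·(12x + 14) + (10). The last nonzero remainder is the constant 10 = gcd(f, a) in F_19. Back-substituting through the division chain expresses 10 = s(x)·a(x) + t(x)·f(x) with s(x) ≡ 11x^3 + 3x^2 + 2x + 6 (mod f), so (11x^3 + 3x^2 + 2x + 6)·a(x) ≡ 10 (mod f). Multiplying by 10^(-1) ≡ 2 in F_19 gives a(x)^(-1) ≡ 2·(11x^3 + 3x^2 + 2x + 6) ≡ 3x^3 + 6x^2 + 4x + 12 (mod f). Check: (5x^3 + 6x^2 + 1)·(3x^3 + 6x^2 + 4x + 12) = 15x^6 + 10x^5 + 18x^4 + 11x^3 + 2x^2 + 4x + 12 ≡ 1 (mod x^4 + 8x^2 + 3x + 12).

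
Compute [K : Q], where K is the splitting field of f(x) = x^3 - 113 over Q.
[K : Q] = 6

The roots of x^3 - 113 are ∛113, ω∛113, ω^2∛113 where ω = e^(2πi/3) is a primitive cube root of unity, so K = Q(∛113, ω). Now [Q(∛113):Q] = 3 (since 113 is not a perfect cube, x^3 - 113 is irreducible) and [Q(ω):Q] = 2. Both 2 and 3 divide [K:Q], and [K:Q] ≤ 3·2 = 6, so [K:Q] = 6. (Equivalently: Q(∛113) ⊂ R but ω ∉ R, so [K : Q(∛113)] = 2.)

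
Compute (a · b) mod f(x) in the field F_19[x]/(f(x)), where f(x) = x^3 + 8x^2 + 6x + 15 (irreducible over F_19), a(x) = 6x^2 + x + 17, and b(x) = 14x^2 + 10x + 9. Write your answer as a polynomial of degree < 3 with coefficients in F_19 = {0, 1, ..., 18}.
a · b ≡ 3x^2 + 18x + 3 (mod f(x))

Multiply in F_19[x]: a(x)·b(x) = (6x^2 + x + 17)·(14x^2 + 10x + 9) = 8x^4 + 17x^3 + 17x^2 + 8x + 1. This has degree ≥ 3, so divide by f(x) over F_19: 8x^4 + 17x^3 + 17x^2 + 8x + 1 = (8x + 10)·(x^3 + 8x^2 + 6x + 15) + (3x^2 + 18x + 3). Hence a·b ≡ 3x^2 + 18x + 3 (mod f). (F_19[x]/(f) is a field with 19^3 = 6859 elements since f is irreducible of degree 3.)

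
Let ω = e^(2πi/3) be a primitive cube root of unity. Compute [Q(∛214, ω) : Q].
[Q(∛214, ω) : Q] = 6

[Q(∛214):Q] = 3 (min poly x^3 - 214, irreducible since 214 is not a perfect cube). [Q(ω):Q] = 2 (min poly x^2 + x + 1). Since Q(∛214) ⊂ R and ω ∉ R, we have ω ∉ Q(∛214), so x^2 + x + 1 remains irreducible over Q(∛214) and [Q(∛214, ω) : Q(∛214)] = 2. By the tower law, [Q(∛214, ω) : Q] = 3 · 2 = 6. (In fact Q(∛214, ω) is the splitting field of x^3 - 214 over Q.)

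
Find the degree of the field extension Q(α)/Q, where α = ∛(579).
[Q(α):Q] = 3

The minimal polynomial of α is x^3 - 579, irreducible over Q since 579 is not a perfect cube (so x^3 - 579 has no rational root). Hence [Q(α):Q] = deg(m_α) = 3.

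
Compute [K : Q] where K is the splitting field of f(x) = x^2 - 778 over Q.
[K : Q] = 2

f(x) = x^2 - 778 factors as (x - √778)(x + √778). The splitting field is K = Q(√778). Since 778 is squarefree and > 1, it is not a perfect square, so x^2 - 778 is irreducible over Q and [Q(√778) : Q] = 2. Hence [K : Q] = 2.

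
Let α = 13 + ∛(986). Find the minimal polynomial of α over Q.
m_α(x) = x^3 - 39x^2 + 507x - 3183

Set β = α - 13 = ∛(986), so β^3 = 986. Then (α - 13)^3 - 986 = 0, i.e. α is a root of g(x) = (x - 13)^3 - 986 = x^3 - 39x^2 + 507x - 3183. Since g(x) = h(x - 13) where h(x) = x^3 - 986, and h is irreducible over Q (because 986 is not a perfect cube, so h has no rational root, and a monic cubic with no rational root is irreducible), g is also irreducible (irreducibility is preserved under the substitution x → x - 13). Hence m_α(x) = x^3 - 39x^2 + 507x - 3183.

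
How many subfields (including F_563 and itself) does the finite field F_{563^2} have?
F_{563^2} has 2 subfields

The subfields of F_{p^n} are exactly the fields F_{p^d} for d | n (each is the fixed field of the unique index-d subgroup of Gal(F_{p^n}/F_p) ≅ Z/nZ). The divisors of n = 2 are {1, 2}, giving 2 subfields: F_{563^1}, F_{563^2}.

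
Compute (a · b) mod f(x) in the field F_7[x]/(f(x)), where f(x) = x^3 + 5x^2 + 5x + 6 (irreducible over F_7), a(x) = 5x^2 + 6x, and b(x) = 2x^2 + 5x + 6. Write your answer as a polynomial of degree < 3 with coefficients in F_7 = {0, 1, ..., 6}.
a · b ≡ 5x^2 + 6x + 1 (mod f(x))

Multiply in F_7[x]: a(x)·b(x) = (5x^2 + 6x)·(2x^2 + 5x + 6) = 3x^4 + 2x^3 + 4x^2 + x. This has degree ≥ 3, so divide by f(x) over F_7: 3x^4 + 2x^3 + 4x^2 + x = (3x + 1)·(x^3 + 5x^2 + 5x + 6) + (5x^2 + 6x + 1). Hence a·b ≡ 5x^2 + 6x + 1 (mod f). (F_7[x]/(f) is a field with 7^3 = 343 elements since f is irreducible of degree 3.)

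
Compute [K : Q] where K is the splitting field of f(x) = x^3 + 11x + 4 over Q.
[K : Q] = 6

By the rational root test, any rational root of the monic integer polynomial f(x) = x^3 + 11x + 4 must be an integer dividing the constant term 4, i.e. one of ±{1, 2, 4}. Evaluating: f(1) = 16, f(-1) = -8, f(2) = 34, f(-2) = -26, f(4) = 112, f(-4) = -104; none is 0, so f has no rational root and is therefore irreducible over Q (a cubic with no linear factor over a field is irreducible). For an irreducible cubic, the Galois group is A_3 or S_3 according as the discriminant disc(f) = -4a^3 - 27b^2 = -4·(11)^3 - 27·(4)^2 = -5756 is or is not a square in Q. Here disc(f) = -5756 is not a perfect square in Q, so the Galois group of f over Q is not contained in A_3 and must be all of S_3. The splitting field has degree |S_3| = 6 over Q, so [K : Q] = 6.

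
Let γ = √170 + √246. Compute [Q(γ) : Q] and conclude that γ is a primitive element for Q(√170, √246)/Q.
[Q(γ) : Q] = 4 (equivalently, Q(γ) = Q(√170, √246))

Obviously Q(γ) ⊆ Q(√170, √246), and [Q(√170, √246):Q] = 4 (since 170, 246 are distinct squarefree integers > 1 with 41820 not a perfect square). To show equality we compute the minimal polynomial of γ. From γ = √170 + √246: γ^2 = 170 + 2√(41820) + 246 = 416 + 2√(41820), so γ^2 - 416 = 2√(41820); squaring, (γ^2 - 416)^2 = 4·41820, i.e. γ^4 - 832γ^2 + 173056 - 167280 = 0, i.e. γ^4 - 832γ^2 + 5776 = 0. So γ is a root of x^4 - 832x^2 + 5776. This polynomial is irreducible over Q: it has no rational root (each ±√170 ± √246 is irrational), and any factorization into two quadratics over Q would force √(41820) ∈ Q (pairing opposite roots) or √170, √246 ∈ Q (other pairings), all impossible. Hence [Q(γ):Q] = 4 = [Q(√170, √246):Q], so Q(γ) = Q(√170, √246).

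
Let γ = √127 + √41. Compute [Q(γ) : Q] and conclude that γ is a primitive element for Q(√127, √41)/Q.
[Q(γ) : Q] = 4 (equivalently, Q(γ) = Q(√127, √41))

Obviously Q(γ) ⊆ Q(√127, √41), and [Q(√127, √41):Q] = 4 (since 127, 41 are distinct squarefree integers > 1 with 5207 not a perfect square). To show equality we compute the minimal polynomial of γ. From γ = √127 + √41: γ^2 = 127 + 2√(5207) + 41 = 168 + 2√(5207), so γ^2 - 168 = 2√(5207); squaring, (γ^2 - 168)^2 = 4·5207, i.e. γ^4 - 336γ^2 + 28224 - 20828 = 0, i.e. γ^4 - 336γ^2 + 7396 = 0. So γ is a root of x^4 - 336x^2 + 7396. This polynomial is irreducible over Q: it has no rational root (each ±√127 ± √41 is irrational), and any factorization into two quadratics over Q would force √(5207) ∈ Q (pairing opposite roots) or √127, √41 ∈ Q (other pairings), all impossible. Hence [Q(γ):Q] = 4 = [Q(√127, √41):Q], so Q(γ) = Q(√127, √41).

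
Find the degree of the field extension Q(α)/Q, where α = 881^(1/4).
[Q(α):Q] = 4

α is a root of x^4 - 881. By Eisenstein's criterion at the prime p = 881 (which divides the constant term 881 but p^2 = 776161 does not, since 881 is squarefree), x^4 - 881 is irreducible over Q. Hence [Q(α):Q] = 4.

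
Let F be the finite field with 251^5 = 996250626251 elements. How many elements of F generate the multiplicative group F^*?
There are φ(996250626250) = 362272900000 primitive elements

F_q^* is cyclic of order q - 1 = 996250626250. A cyclic group of order m has exactly φ(m) generators. Here m = 996250626250 = 2 · 5^4 · 11^2 · 6586781, so the number of primitive elements is φ(996250626250) = 362272900000.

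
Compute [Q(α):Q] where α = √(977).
[Q(α):Q] = 2

[Q(α):Q] equals the degree of the minimal polynomial of α. Here α^2 = 977 and x^2 - 977 is irreducible (d = 977 is squarefree, ≠ 1, hence not a square), so deg(m_α) = 2. Thus [Q(α):Q] = 2.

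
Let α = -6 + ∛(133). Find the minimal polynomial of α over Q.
m_α(x) = x^3 + 18x^2 + 108x + 83

Set β = α + 6 = ∛(133), so β^3 = 133. Then (α + 6)^3 - 133 = 0, i.e. α is a root of g(x) = (x + 6)^3 - 133 = x^3 + 18x^2 + 108x + 83. Since g(x) = h(x + 6) where h(x) = x^3 - 133, and h is irreducible over Q (because 133 is not a perfect cube, so h has no rational root, and a monic cubic with no rational root is irreducible), g is also irreducible (irreducibility is preserved under the substitution x → x + 6). Hence m_α(x) = x^3 + 18x^2 + 108x + 83.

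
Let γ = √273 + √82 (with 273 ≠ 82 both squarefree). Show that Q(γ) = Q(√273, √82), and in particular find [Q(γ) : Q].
[Q(γ) : Q] = 4 (equivalently, Q(γ) = Q(√273, √82))

Obviously Q(γ) ⊆ Q(√273, √82), and [Q(√273, √82):Q] = 4 (since 273, 82 are distinct squarefree integers > 1 with 22386 not a perfect square). To show equality we compute the minimal polynomial of γ. From γ = √273 + √82: γ^2 = 273 + 2√(22386) + 82 = 355 + 2√(22386), so γ^2 - 355 = 2√(22386); squaring, (γ^2 - 355)^2 = 4·22386, i.e. γ^4 - 710γ^2 + 126025 - 89544 = 0, i.e. γ^4 - 710γ^2 + 36481 = 0. So γ is a root of x^4 - 710x^2 + 36481. This polynomial is irreducible over Q: it has no rational root (each ±√273 ± √82 is irrational), and any factorization into two quadratics over Q would force √(22386) ∈ Q (pairing opposite roots) or √273, √82 ∈ Q (other pairings), all impossible. Hence [Q(γ):Q] = 4 = [Q(√273, √82):Q], so Q(γ) = Q(√273, √82).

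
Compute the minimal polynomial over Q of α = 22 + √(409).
m_α(x) = x^2 - 44x + 75

From α - 22 = √(409), squaring gives (α - 22)^2 = 409, i.e. α^2 - 44α + 484 = 409, so α^2 - 44α + 75 = 0. The discriminant of x^2 - 44x + 75 is (-44)^2 - 4·(75) = 1936 - 300 = 1636, and 4·(409) is not a perfect square in Q since 409 is squarefree and ≠ 1. Hence x^2 - 44x + 75 is irreducible over Q and is the minimal polynomial of α.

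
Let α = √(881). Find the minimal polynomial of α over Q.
m_α(x) = x^2 - 881

α satisfies α^2 - 881 = 0, so x^2 - 881 annihilates α. Since d = 881 is squarefree and ≠ 1, it is not a perfect square in Q, so x^2 - 881 has no rational root and is therefore irreducible over Q (a degree-2 polynomial over a field is irreducible iff it has no root). Hence m_α(x) = x^2 - 881.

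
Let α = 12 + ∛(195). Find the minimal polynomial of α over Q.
m_α(x) = x^3 - 36x^2 + 432x - 1923

Set β = α - 12 = ∛(195), so β^3 = 195. Then (α - 12)^3 - 195 = 0, i.e. α is a root of g(x) = (x - 12)^3 - 195 = x^3 - 36x^2 + 432x - 1923. Since g(x) = h(x - 12) where h(x) = x^3 - 195, and h is irreducible over Q (because 195 is not a perfect cube, so h has no rational root, and a monic cubic with no rational root is irreducible), g is also irreducible (irreducibility is preserved under the substitution x → x - 12). Hence m_α(x) = x^3 - 36x^2 + 432x - 1923.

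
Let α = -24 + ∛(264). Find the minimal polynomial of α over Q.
m_α(x) = x^3 + 72x^2 + 1728x + 13560

Set β = α + 24 = ∛(264), so β^3 = 264. Then (α + 24)^3 - 264 = 0, i.e. α is a root of g(x) = (x + 24)^3 - 264 = x^3 + 72x^2 + 1728x + 13560. Since g(x) = h(x + 24) where h(x) = x^3 - 264, and h is irreducible over Q (because 264 is not a perfect cube, so h has no rational root, and a monic cubic with no rational root is irreducible), g is also irreducible (irreducibility is preserved under the substitution x → x + 24). Hence m_α(x) = x^3 + 72x^2 + 1728x + 13560.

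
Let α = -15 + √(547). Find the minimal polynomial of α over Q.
m_α(x) = x^2 + 30x - 322

From α + 15 = √(547), squaring gives (α + 15)^2 = 547, i.e. α^2 + 30α + 225 = 547, so α^2 + 30α - 322 = 0. The discriminant of x^2 + 30x - 322 is (30)^2 - 4·(-322) = 900 + 1288 = 2188, and 4·(547) is not a perfect square in Q since 547 is squarefree and ≠ 1. Hence x^2 + 30x - 322 is irreducible over Q and is the minimal polynomial of α.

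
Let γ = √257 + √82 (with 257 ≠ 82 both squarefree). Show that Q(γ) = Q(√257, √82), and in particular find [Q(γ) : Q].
[Q(γ) : Q] = 4 (equivalently, Q(γ) = Q(√257, √82))

Obviously Q(γ) ⊆ Q(√257, √82), and [Q(√257, √82):Q] = 4 (since 257, 82 are distinct squarefree integers > 1 with 21074 not a perfect square). To show equality we compute the minimal polynomial of γ. From γ = √257 + √82: γ^2 = 257 + 2√(21074) + 82 = 339 + 2√(21074), so γ^2 - 339 = 2√(21074); squaring, (γ^2 - 339)^2 = 4·21074, i.e. γ^4 - 678γ^2 + 114921 - 84296 = 0, i.e. γ^4 - 678γ^2 + 30625 = 0. So γ is a root of x^4 - 678x^2 + 30625. This polynomial is irreducible over Q: it has no rational root (each ±√257 ± √82 is irrational), and any factorization into two quadratics over Q would force √(21074) ∈ Q (pairing opposite roots) or √257, √82 ∈ Q (other pairings), all impossible. Hence [Q(γ):Q] = 4 = [Q(√257, √82):Q], so Q(γ) = Q(√257, √82).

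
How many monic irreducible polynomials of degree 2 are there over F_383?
There are 73153 monic irreducible polynomials of degree 2 over F_383

Each element of F_{383^2} that lies in no proper subfield is a root of exactly one monic irreducible of degree 2 over F_383, and each such polynomial has 2 distinct roots in F_{383^2}. By Möbius inversion the count is N_383(2) = (1/2) Σ_{d|2} μ(2/d) · 383^d = (1/2)(μ(2)·383^1 + μ(1)·383^2) = 146306/2 = 73153.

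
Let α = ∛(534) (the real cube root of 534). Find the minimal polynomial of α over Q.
m_α(x) = x^3 - 534

α satisfies α^3 = 534, so x^3 - 534 annihilates α. By the rational root test, a rational root p/q (in lowest terms) of x^3 - 534 would satisfy p^3 = 534 q^3, forcing q = 1 and p^3 = 534; but 534 is not a perfect cube, contradiction. A monic cubic over Q with no rational root is irreducible (any nontrivial factorization would include a linear factor). Hence x^3 - 534 is the minimal polynomial of α, and in particular [Q(α):Q] = 3.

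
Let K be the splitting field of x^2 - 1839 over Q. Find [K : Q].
[K : Q] = 2

f(x) = x^2 - 1839 factors as (x - √1839)(x + √1839). The splitting field is K = Q(√1839). Since 1839 is squarefree and > 1, it is not a perfect square, so x^2 - 1839 is irreducible over Q and [Q(√1839) : Q] = 2. Hence [K : Q] = 2.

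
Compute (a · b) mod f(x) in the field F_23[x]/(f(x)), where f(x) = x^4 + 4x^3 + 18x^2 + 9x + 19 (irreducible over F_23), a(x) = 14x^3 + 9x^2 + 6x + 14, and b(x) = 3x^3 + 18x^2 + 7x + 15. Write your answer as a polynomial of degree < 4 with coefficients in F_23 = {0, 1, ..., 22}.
a · b ≡ 10x^3 + 2x^2 + 6x + 18 (mod f(x))

Multiply in F_23[x]: a(x)·b(x) = (14x^3 + 9x^2 + 6x + 14)·(3x^3 + 18x^2 + 7x + 15) = 19x^6 + 3x^5 + 2x^4 + 9x^3 + 15x^2 + 4x + 3. This has degree ≥ 4, so divide by f(x) over F_23: 19x^6 + 3x^5 + 2x^4 + 9x^3 + 15x^2 + 4x + 3 = (19x^2 + 19x + 21)·(x^4 + 4x^3 + 18x^2 + 9x + 19) + (10x^3 + 2x^2 + 6x + 18). Hence a·b ≡ 10x^3 + 2x^2 + 6x + 18 (mod f). (F_23[x]/(f) is a field with 23^4 = 279841 elements since f is irreducible of degree 4.)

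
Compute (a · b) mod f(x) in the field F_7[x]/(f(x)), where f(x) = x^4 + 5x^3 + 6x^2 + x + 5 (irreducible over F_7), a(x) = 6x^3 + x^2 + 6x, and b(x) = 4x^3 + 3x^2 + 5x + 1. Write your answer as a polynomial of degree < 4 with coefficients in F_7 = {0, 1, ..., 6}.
a · b ≡ 6x^3 + 6x^2 + 2x + 1 (mod f(x))

Multiply in F_7[x]: a(x)·b(x) = (6x^3 + x^2 + 6x)·(4x^3 + 3x^2 + 5x + 1) = 3x^6 + x^5 + x^4 + x^3 + 3x^2 + 6x. This has degree ≥ 4, so divide by f(x) over F_7: 3x^6 + x^5 + x^4 + x^3 + 3x^2 + 6x = (3x^2 + 4)·(x^4 + 5x^3 + 6x^2 + x + 5) + (6x^3 + 6x^2 + 2x + 1). Hence a·b ≡ 6x^3 + 6x^2 + 2x + 1 (mod f). (F_7[x]/(f) is a field with 7^4 = 2401 elements since f is irreducible of degree 4.)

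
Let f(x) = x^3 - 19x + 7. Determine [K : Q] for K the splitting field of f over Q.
[K : Q] = 6

By the rational root test, any rational root of the monic integer polynomial f(x) = x^3 - 19x + 7 must be an integer dividing the constant term 7, i.e. one of ±{1, 7}. Evaluating: f(1) = -11, f(-1) = 25, f(7) = 217, f(-7) = -203; none is 0, so f has no rational root and is therefore irreducible over Q (a cubic with no linear factor over a field is irreducible). For an irreducible cubic, the Galois group is A_3 or S_3 according as the discriminant disc(f) = -4a^3 - 27b^2 = -4·(-19)^3 - 27·(7)^2 = 26113 is or is not a square in Q. Here disc(f) = 26113 is not a perfect square in Q, so the Galois group of f over Q is not contained in A_3 and must be all of S_3. The splitting field has degree |S_3| = 6 over Q, so [K : Q] = 6.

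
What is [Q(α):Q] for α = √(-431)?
[Q(α):Q] = 2

[Q(α):Q] equals the degree of the minimal polynomial of α. Here α^2 = -431 and x^2 + 431 is irreducible (d = -431 is squarefree, ≠ 1, hence not a square), so deg(m_α) = 2. Thus [Q(α):Q] = 2.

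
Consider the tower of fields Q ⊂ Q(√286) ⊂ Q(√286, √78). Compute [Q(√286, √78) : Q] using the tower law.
[Q(√286, √78) : Q] = 4

[Q(√286):Q] = 2 (min poly x^2 - 286, irreducible since 286 is squarefree > 1). For the top step, suppose √78 ∈ Q(√286), say √78 = c + d√286 with c, d ∈ Q. Squaring: 78 = c^2 + 286d^2 + 2cd√286. Since √286 ∉ Q this forces 2cd = 0. If d = 0 then √78 = c ∈ Q, contradicting 78 squarefree > 1. If c = 0 then 78 = 286d^2, so 286·78 = (286d)^2 is a perfect square in Q — but 286·78 = 22308 is not a perfect square (since 286 and 78 are distinct squarefree integers). Contradiction. Hence √78 ∉ Q(√286), so x^2 - 78 stays irreducible over Q(√286) and [Q(√286, √78) : Q(√286)] = 2. By the tower law, [Q(√286, √78) : Q] = 2 · 2 = 4.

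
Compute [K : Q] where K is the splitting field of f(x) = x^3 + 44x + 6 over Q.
[K : Q] = 6

By the rational root test, any rational root of the monic integer polynomial f(x) = x^3 + 44x + 6 must be an integer dividing the constant term 6, i.e. one of ±{1, 2, 3, 6}. Evaluating: f(1) = 51, f(-1) = -39, f(2) = 102, f(-2) = -90, f(3) = 165, f(-3) = -153, f(6) = 486, f(-6) = -474; none is 0, so f has no rational root and is therefore irreducible over Q (a cubic with no linear factor over a field is irreducible). For an irreducible cubic, the Galois group is A_3 or S_3 according as the discriminant disc(f) = -4a^3 - 27b^2 = -4·(44)^3 - 27·(6)^2 = -341708 is or is not a square in Q. Here disc(f) = -341708 is not a perfect square in Q, so the Galois group of f over Q is not contained in A_3 and must be all of S_3. The splitting field has degree |S_3| = 6 over Q, so [K : Q] = 6.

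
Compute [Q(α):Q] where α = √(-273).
[Q(α):Q] = 2

[Q(α):Q] equals the degree of the minimal polynomial of α. Here α^2 = -273 and x^2 + 273 is irreducible (d = -273 is squarefree, ≠ 1, hence not a square), so deg(m_α) = 2. Thus [Q(α):Q] = 2.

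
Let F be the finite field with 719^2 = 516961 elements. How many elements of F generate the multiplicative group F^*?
There are φ(516960) = 137472 primitive elements

F_q^* is cyclic of order q - 1 = 516960. A cyclic group of order m has exactly φ(m) generators. Here m = 516960 = 2^5 · 3^2 · 5 · 359, so the number of primitive elements is φ(516960) = 137472.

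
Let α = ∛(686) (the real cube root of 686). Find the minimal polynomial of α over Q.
m_α(x) = x^3 - 686

α satisfies α^3 = 686, so x^3 - 686 annihilates α. By the rational root test, a rational root p/q (in lowest terms) of x^3 - 686 would satisfy p^3 = 686 q^3, forcing q = 1 and p^3 = 686; but 686 is not a perfect cube, contradiction. A monic cubic over Q with no rational root is irreducible (any nontrivial factorization would include a linear factor). Hence x^3 - 686 is the minimal polynomial of α, and in particular [Q(α):Q] = 3.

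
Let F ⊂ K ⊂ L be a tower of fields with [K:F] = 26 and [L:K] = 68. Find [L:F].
[L:F] = 1768

The tower law says that for any tower of field extensions F ⊂ K ⊂ L with finite degrees, [L:F] = [L:K] · [K:F]. Here this gives [L:F] = 68 · 26 = 1768.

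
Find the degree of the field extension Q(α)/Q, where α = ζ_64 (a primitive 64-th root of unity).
[Q(α):Q] = 32

The minimal polynomial of ζ_64 over Q is the 64-th cyclotomic polynomial Φ_64(x), which is irreducible over Q and has degree φ(64) = 32. Hence [Q(α):Q] = φ(64) = 32.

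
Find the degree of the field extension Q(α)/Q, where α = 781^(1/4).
[Q(α):Q] = 4

α is a root of x^4 - 781. By Eisenstein's criterion at the prime p = 11 (which divides the constant term 781 but p^2 = 121 does not, since 781 is squarefree), x^4 - 781 is irreducible over Q. Hence [Q(α):Q] = 4.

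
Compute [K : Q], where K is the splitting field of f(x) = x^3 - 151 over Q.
[K : Q] = 6

The roots of x^3 - 151 are ∛151, ω∛151, ω^2∛151 where ω = e^(2πi/3) is a primitive cube root of unity, so K = Q(∛151, ω). Now [Q(∛151):Q] = 3 (since 151 is not a perfect cube, x^3 - 151 is irreducible) and [Q(ω):Q] = 2. Both 2 and 3 divide [K:Q], and [K:Q] ≤ 3·2 = 6, so [K:Q] = 6. (Equivalently: Q(∛151) ⊂ R but ω ∉ R, so [K : Q(∛151)] = 2.)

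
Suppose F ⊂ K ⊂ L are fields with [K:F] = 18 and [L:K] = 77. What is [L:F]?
[L:F] = 1386

The tower law says that for any tower of field extensions F ⊂ K ⊂ L with finite degrees, [L:F] = [L:K] · [K:F]. Here this gives [L:F] = 77 · 18 = 1386.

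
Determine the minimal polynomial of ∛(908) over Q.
m_α(x) = x^3 - 908

α satisfies α^3 = 908, so x^3 - 908 annihilates α. By the rational root test, a rational root p/q (in lowest terms) of x^3 - 908 would satisfy p^3 = 908 q^3, forcing q = 1 and p^3 = 908; but 908 is not a perfect cube, contradiction. A monic cubic over Q with no rational root is irreducible (any nontrivial factorization would include a linear factor). Hence x^3 - 908 is the minimal polynomial of α, and in particular [Q(α):Q] = 3.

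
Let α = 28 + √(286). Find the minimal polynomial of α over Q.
m_α(x) = x^2 - 56x + 498

From α - 28 = √(286), squaring gives (α - 28)^2 = 286, i.e. α^2 - 56α + 784 = 286, so α^2 - 56α + 498 = 0. The discriminant of x^2 - 56x + 498 is (-56)^2 - 4·(498) = 3136 - 1992 = 1144, and 4·(286) is not a perfect square in Q since 286 is squarefree and ≠ 1. Hence x^2 - 56x + 498 is irreducible over Q and is the minimal polynomial of α.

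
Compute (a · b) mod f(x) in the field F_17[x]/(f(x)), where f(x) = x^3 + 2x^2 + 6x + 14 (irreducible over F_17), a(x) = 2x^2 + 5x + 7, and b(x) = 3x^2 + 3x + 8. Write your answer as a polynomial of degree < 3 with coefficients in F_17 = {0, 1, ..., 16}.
a · b ≡ 15x^2 + 8x + 15 (mod f(x))

Multiply in F_17[x]: a(x)·b(x) = (2x^2 + 5x + 7)·(3x^2 + 3x + 8) = 6x^4 + 4x^3 + x^2 + 10x + 5. This has degree ≥ 3, so divide by f(x) over F_17: 6x^4 + 4x^3 + x^2 + 10x + 5 = (6x + 9)·(x^3 + 2x^2 + 6x + 14) + (15x^2 + 8x + 15). Hence a·b ≡ 15x^2 + 8x + 15 (mod f). (F_17[x]/(f) is a field with 17^3 = 4913 elements since f is irreducible of degree 3.)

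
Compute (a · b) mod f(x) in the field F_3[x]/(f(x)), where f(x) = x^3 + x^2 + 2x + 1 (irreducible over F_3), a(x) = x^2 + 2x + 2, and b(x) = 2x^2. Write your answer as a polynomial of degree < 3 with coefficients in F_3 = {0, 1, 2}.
a · b ≡ x^2 + 1 (mod f(x))

Multiply in F_3[x]: a(x)·b(x) = (x^2 + 2x + 2)·(2x^2) = 2x^4 + x^3 + x^2. This has degree ≥ 3, so divide by f(x) over F_3: 2x^4 + x^3 + x^2 = (2x + 2)·(x^3 + x^2 + 2x + 1) + (x^2 + 1). Hence a·b ≡ x^2 + 1 (mod f). (F_3[x]/(f) is a field with 3^3 = 27 elements since f is irreducible of degree 3.)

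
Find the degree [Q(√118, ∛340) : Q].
[Q(√118, ∛340) : Q] = 6

Let L = Q(√118, ∛340). Since Q(√118) ⊂ L and [Q(√118):Q] = 2, the tower law gives 2 | [L:Q]. Likewise Q(∛340) ⊂ L with [Q(∛340):Q] = 3 (because 340 is not a perfect cube), so 3 | [L:Q]. As gcd(2,3) = 1, [L:Q] is divisible by 6. Conversely L is generated over Q by √118 and ∛340, so [L:Q] ≤ 2·3 = 6. Therefore [Q(√118, ∛340) : Q] = 6.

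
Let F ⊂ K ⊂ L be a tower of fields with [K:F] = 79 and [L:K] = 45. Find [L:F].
[L:F] = 3555

The tower law says that for any tower of field extensions F ⊂ K ⊂ L with finite degrees, [L:F] = [L:K] · [K:F]. Here this gives [L:F] = 45 · 79 = 3555.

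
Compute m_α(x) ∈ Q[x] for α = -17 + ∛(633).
m_α(x) = x^3 + 51x^2 + 867x + 4280

Set β = α + 17 = ∛(633), so β^3 = 633. Then (α + 17)^3 - 633 = 0, i.e. α is a root of g(x) = (x + 17)^3 - 633 = x^3 + 51x^2 + 867x + 4280. Since g(x) = h(x + 17) where h(x) = x^3 - 633, and h is irreducible over Q (because 633 is not a perfect cube, so h has no rational root, and a monic cubic with no rational root is irreducible), g is also irreducible (irreducibility is preserved under the substitution x → x + 17). Hence m_α(x) = x^3 + 51x^2 + 867x + 4280.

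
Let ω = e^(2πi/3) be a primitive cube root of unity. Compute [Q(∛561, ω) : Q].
[Q(∛561, ω) : Q] = 6

[Q(∛561):Q] = 3 (min poly x^3 - 561, irreducible since 561 is not a perfect cube). [Q(ω):Q] = 2 (min poly x^2 + x + 1). Since Q(∛561) ⊂ R and ω ∉ R, we have ω ∉ Q(∛561), so x^2 + x + 1 remains irreducible over Q(∛561) and [Q(∛561, ω) : Q(∛561)] = 2. By the tower law, [Q(∛561, ω) : Q] = 3 · 2 = 6. (In fact Q(∛561, ω) is the splitting field of x^3 - 561 over Q.)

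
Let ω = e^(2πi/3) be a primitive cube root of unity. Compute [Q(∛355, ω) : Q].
[Q(∛355, ω) : Q] = 6

[Q(∛355):Q] = 3 (min poly x^3 - 355, irreducible since 355 is not a perfect cube). [Q(ω):Q] = 2 (min poly x^2 + x + 1). Since Q(∛355) ⊂ R and ω ∉ R, we have ω ∉ Q(∛355), so x^2 + x + 1 remains irreducible over Q(∛355) and [Q(∛355, ω) : Q(∛355)] = 2. By the tower law, [Q(∛355, ω) : Q] = 3 · 2 = 6. (In fact Q(∛355, ω) is the splitting field of x^3 - 355 over Q.)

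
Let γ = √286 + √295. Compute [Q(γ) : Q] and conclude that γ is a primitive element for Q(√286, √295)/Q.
[Q(γ) : Q] = 4 (equivalently, Q(γ) = Q(√286, √295))

Obviously Q(γ) ⊆ Q(√286, √295), and [Q(√286, √295):Q] = 4 (since 286, 295 are distinct squarefree integers > 1 with 84370 not a perfect square). To show equality we compute the minimal polynomial of γ. From γ = √286 + √295: γ^2 = 286 + 2√(84370) + 295 = 581 + 2√(84370), so γ^2 - 581 = 2√(84370); squaring, (γ^2 - 581)^2 = 4·84370, i.e. γ^4 - 1162γ^2 + 337561 - 337480 = 0, i.e. γ^4 - 1162γ^2 + 81 = 0. So γ is a root of x^4 - 1162x^2 + 81. This polynomial is irreducible over Q: it has no rational root (each ±√286 ± √295 is irrational), and any factorization into two quadratics over Q would force √(84370) ∈ Q (pairing opposite roots) or √286, √295 ∈ Q (other pairings), all impossible. Hence [Q(γ):Q] = 4 = [Q(√286, √295):Q], so Q(γ) = Q(√286, √295).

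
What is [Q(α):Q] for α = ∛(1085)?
[Q(α):Q] = 3

The minimal polynomial of α is x^3 - 1085, irreducible over Q since 1085 is not a perfect cube (so x^3 - 1085 has no rational root). Hence [Q(α):Q] = deg(m_α) = 3.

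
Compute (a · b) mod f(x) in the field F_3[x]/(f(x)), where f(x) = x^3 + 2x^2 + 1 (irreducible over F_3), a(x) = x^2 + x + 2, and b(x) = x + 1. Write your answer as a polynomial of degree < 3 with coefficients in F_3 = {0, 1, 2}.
a · b ≡ 1 (mod f(x))

Multiply in F_3[x]: a(x)·b(x) = (x^2 + x + 2)·(x + 1) = x^3 + 2x^2 + 2. This has degree ≥ 3, so divide by f(x) over F_3: x^3 + 2x^2 + 2 = (1)·(x^3 + 2x^2 + 1) + (1). Hence a·b ≡ 1 (mod f). (F_3[x]/(f) is a field with 3^3 = 27 elements since f is irreducible of degree 3.)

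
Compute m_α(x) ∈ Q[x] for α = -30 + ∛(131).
m_α(x) = x^3 + 90x^2 + 2700x + 26869

Set β = α + 30 = ∛(131), so β^3 = 131. Then (α + 30)^3 - 131 = 0, i.e. α is a root of g(x) = (x + 30)^3 - 131 = x^3 + 90x^2 + 2700x + 26869. Since g(x) = h(x + 30) where h(x) = x^3 - 131, and h is irreducible over Q (because 131 is not a perfect cube, so h has no rational root, and a monic cubic with no rational root is irreducible), g is also irreducible (irreducibility is preserved under the substitution x → x + 30). Hence m_α(x) = x^3 + 90x^2 + 2700x + 26869.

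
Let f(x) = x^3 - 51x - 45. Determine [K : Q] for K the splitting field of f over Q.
[K : Q] = 6

By the rational root test, any rational root of the monic integer polynomial f(x) = x^3 - 51x - 45 must be an integer dividing the constant term -45, i.e. one of ±{1, 3, 5, 9, 15, 45}. Evaluating: f(1) = -95, f(-1) = 5, f(3) = -171, f(-3) = 81, f(5) = -175, f(-5) = 85, f(9) = 225, f(-9) = -315, f(15) = 2565, f(-15) = -2655, f(45) = 88785, f(-45) = -88875; none is 0, so f has no rational root and is therefore irreducible over Q (a cubic with no linear factor over a field is irreducible). For an irreducible cubic, the Galois group is A_3 or S_3 according as the discriminant disc(f) = -4a^3 - 27b^2 = -4·(-51)^3 - 27·(-45)^2 = 475929 is or is not a square in Q. Here disc(f) = 475929 is not a perfect square in Q, so the Galois group of f over Q is not contained in A_3 and must be all of S_3. The splitting field has degree |S_3| = 6 over Q, so [K : Q] = 6.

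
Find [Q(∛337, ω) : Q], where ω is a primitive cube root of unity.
[Q(∛337, ω) : Q] = 6

[Q(∛337):Q] = 3 (min poly x^3 - 337, irreducible since 337 is not a perfect cube). [Q(ω):Q] = 2 (min poly x^2 + x + 1). Since Q(∛337) ⊂ R and ω ∉ R, we have ω ∉ Q(∛337), so x^2 + x + 1 remains irreducible over Q(∛337) and [Q(∛337, ω) : Q(∛337)] = 2. By the tower law, [Q(∛337, ω) : Q] = 3 · 2 = 6. (In fact Q(∛337, ω) is the splitting field of x^3 - 337 over Q.)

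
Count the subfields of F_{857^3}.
F_{857^3} has 2 subfields

The subfields of F_{p^n} are exactly the fields F_{p^d} for d | n (each is the fixed field of the unique index-d subgroup of Gal(F_{p^n}/F_p) ≅ Z/nZ). The divisors of n = 3 are {1, 3}, giving 2 subfields: F_{857^1}, F_{857^3}.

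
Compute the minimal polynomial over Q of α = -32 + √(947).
m_α(x) = x^2 + 64x + 77

From α + 32 = √(947), squaring gives (α + 32)^2 = 947, i.e. α^2 + 64α + 1024 = 947, so α^2 + 64α + 77 = 0. The discriminant of x^2 + 64x + 77 is (64)^2 - 4·(77) = 4096 - 308 = 3788, and 4·(947) is not a perfect square in Q since 947 is squarefree and ≠ 1. Hence x^2 + 64x + 77 is irreducible over Q and is the minimal polynomial of α.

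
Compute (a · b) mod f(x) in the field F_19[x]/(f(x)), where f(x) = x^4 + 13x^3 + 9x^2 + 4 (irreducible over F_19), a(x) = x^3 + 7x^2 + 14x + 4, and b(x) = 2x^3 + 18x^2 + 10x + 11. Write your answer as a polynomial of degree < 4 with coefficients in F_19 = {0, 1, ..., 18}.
a · b ≡ 11x^3 + 11x^2 + 18x (mod f(x))

Multiply in F_19[x]: a(x)·b(x) = (x^3 + 7x^2 + 14x + 4)·(2x^3 + 18x^2 + 10x + 11) = 2x^6 + 13x^5 + 12x^4 + 18x^3 + 4x^2 + 4x + 6. This has degree ≥ 4, so divide by f(x) over F_19: 2x^6 + 13x^5 + 12x^4 + 18x^3 + 4x^2 + 4x + 6 = (2x^2 + 6x + 11)·(x^4 + 13x^3 + 9x^2 + 4) + (11x^3 + 11x^2 + 18x). Hence a·b ≡ 11x^3 + 11x^2 + 18x (mod f). (F_19[x]/(f) is a field with 19^4 = 130321 elements since f is irreducible of degree 4.)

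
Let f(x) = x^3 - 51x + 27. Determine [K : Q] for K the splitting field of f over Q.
[K : Q] = 6

By the rational root test, any rational root of the monic integer polynomial f(x) = x^3 - 51x + 27 must be an integer dividing the constant term 27, i.e. one of ±{1, 3, 9, 27}. Evaluating: f(1) = -23, f(-1) = 77, f(3) = -99, f(-3) = 153, f(9) = 297, f(-9) = -243, f(27) = 18333, f(-27) = -18279; none is 0, so f has no rational root and is therefore irreducible over Q (a cubic with no linear factor over a field is irreducible). For an irreducible cubic, the Galois group is A_3 or S_3 according as the discriminant disc(f) = -4a^3 - 27b^2 = -4·(-51)^3 - 27·(27)^2 = 510921 is or is not a square in Q. Here disc(f) = 510921 is not a perfect square in Q, so the Galois group of f over Q is not contained in A_3 and must be all of S_3. The splitting field has degree |S_3| = 6 over Q, so [K : Q] = 6.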